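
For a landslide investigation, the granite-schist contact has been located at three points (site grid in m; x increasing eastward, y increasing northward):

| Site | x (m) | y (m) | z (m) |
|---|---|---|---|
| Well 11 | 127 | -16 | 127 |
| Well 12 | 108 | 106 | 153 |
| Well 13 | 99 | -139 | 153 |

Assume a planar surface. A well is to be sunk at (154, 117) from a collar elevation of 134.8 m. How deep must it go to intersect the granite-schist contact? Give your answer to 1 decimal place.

Let the plane be z = a·x + b·y + c.
Well 12−Well 11: −19a + 122b = 26;  Well 13−Well 11: −28a − 123b = 26.
Solving gives a = −1.10725, b = 0.04067.
Then c = 127 − a·127 − b·-16 = 268.27.
At (154, 117): z_contact = −170.52 + 4.76 + 268.27 = 102.51 m.
Depth below ground = 134.8 − 102.51 = 32.3 m.

32.3 m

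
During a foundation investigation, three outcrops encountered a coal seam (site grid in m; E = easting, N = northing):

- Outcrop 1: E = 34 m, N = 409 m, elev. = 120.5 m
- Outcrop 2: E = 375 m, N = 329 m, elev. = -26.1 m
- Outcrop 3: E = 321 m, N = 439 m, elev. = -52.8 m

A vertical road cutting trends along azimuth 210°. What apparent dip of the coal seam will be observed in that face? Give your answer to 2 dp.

35.73°

Two edge vectors: Outcrop 1→Outcrop 2 = (341, -80, -146.6), Outcrop 1→Outcrop 3 = (287, 30, -173.3).
Normal n = (Outcrop 1→Outcrop 2) × (Outcrop 1→Outcrop 3) = (18262, 17021.1, 33190).
So ∂z/∂E = −n_x/n_z = −0.55023 and ∂z/∂N = −n_y/n_z = −0.51284.
Unit vector along 210° is (sin 210°, cos 210°) = (-0.5000, -0.8660).
Slope in that direction = a·(-0.5000) + b·(-0.8660) = 0.71924.
Apparent dip = arctan|0.71924| = 35.73° (true dip is 36.9°, so apparent ≤ true as expected).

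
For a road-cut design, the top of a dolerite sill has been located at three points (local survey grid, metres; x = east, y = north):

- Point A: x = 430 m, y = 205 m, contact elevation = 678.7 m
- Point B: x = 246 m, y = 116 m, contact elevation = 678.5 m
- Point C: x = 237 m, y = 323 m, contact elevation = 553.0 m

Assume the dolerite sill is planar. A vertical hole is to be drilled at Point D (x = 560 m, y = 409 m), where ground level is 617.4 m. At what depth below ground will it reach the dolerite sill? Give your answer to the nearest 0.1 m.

22.3 m

Two edge vectors: Point A→Point B = (-184, -89, -0.2), Point A→Point C = (-193, 118, -125.7).
Normal n = (Point A→Point B) × (Point A→Point C) = (11210.9, -23090.2, -38889).
So ∂z/∂x = −n_x/n_z = 0.28828 and ∂z/∂y = −n_y/n_z = −0.59375.
Intercept c from Point A: 678.7 − 123.96 + 121.72 = 676.46.
At (560, 409): z_contact = 161.44 − 242.84 + 676.46 = 595.05 m.
Depth below ground = 617.4 − 595.05 = 22.3 m.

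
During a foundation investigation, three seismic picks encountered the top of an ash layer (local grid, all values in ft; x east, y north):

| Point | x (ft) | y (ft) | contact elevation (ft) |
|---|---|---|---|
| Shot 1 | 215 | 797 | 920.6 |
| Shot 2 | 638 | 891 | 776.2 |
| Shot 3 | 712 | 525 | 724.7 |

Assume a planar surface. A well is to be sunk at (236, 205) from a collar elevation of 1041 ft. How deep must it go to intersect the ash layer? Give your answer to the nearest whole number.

169 ft

Let the plane be z = a·x + b·y + c.
Shot 2−Shot 1: 423a + 94b = −144.4;  Shot 3−Shot 1: 497a − 272b = −195.9.
Solving gives a = −0.35662, b = 0.06861.
Then c = 920.6 − a·215 − b·797 = 942.59.
At (236, 205): z_contact = −84.2 + 14.1 + 942.59 = 872.5 ft.
Depth below ground = 1041 − 872.5 = 169 ft.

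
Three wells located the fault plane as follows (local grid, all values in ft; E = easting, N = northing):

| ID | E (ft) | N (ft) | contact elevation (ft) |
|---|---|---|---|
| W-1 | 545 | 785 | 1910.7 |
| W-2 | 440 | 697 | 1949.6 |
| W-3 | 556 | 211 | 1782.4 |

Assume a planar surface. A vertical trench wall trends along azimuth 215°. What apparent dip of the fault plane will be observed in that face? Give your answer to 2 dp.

Let the plane be z = a·E + b·N + c.
W-2−W-1: −105a − 88b = 38.9;  W-3−W-1: 11a − 574b = −128.3.
Solving gives a = −0.54899, b = 0.21300.
Unit vector along 215° is (sin 215°, cos 215°) = (-0.5736, -0.8192).
Slope in that direction = a·(-0.5736) + b·(-0.8192) = 0.14041.
Apparent dip = arctan|0.14041| = 7.99° (true dip is 30.5°, so apparent ≤ true as expected).

7.99°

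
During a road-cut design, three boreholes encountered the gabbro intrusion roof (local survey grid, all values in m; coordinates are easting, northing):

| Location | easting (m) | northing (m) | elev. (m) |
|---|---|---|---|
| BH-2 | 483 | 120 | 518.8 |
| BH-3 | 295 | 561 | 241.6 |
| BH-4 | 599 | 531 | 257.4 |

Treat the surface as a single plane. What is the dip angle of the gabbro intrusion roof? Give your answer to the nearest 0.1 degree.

32.3°

Two edge vectors: BH-2→BH-3 = (-188, 441, -277.2), BH-2→BH-4 = (116, 411, -261.4).
Normal n = (BH-2→BH-3) × (BH-2→BH-4) = (-1348.2, -81298.4, -128424).
So ∂z/∂easting = −n_x/n_z = −0.01050 and ∂z/∂northing = −n_y/n_z = −0.63305.
Gradient magnitude |∇z| = √(a² + b²) = √(0.00011 + 0.40075) = 0.63313.
True dip = arctan(0.63313) = 32.3°, dipping toward N (azimuth ≈ 001°).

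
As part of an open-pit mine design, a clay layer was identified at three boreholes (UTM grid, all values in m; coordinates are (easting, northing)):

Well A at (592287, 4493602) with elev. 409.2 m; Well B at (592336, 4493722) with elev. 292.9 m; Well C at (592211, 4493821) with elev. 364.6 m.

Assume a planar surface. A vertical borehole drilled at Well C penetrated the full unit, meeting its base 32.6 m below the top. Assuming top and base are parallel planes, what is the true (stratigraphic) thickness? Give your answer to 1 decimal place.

Two edge vectors: Well A→Well B = (49, 120, -116.3), Well A→Well C = (-76, 219, -44.6).
Normal n = (Well A→Well B) × (Well A→Well C) = (20117.7, 11024.2, 19851).
So ∂z/∂E = −n_x/n_z = −1.01344 and ∂z/∂N = −n_y/n_z = −0.55535.
|∇z| = √(a²+b²) = 1.15562, so dip δ = arctan(1.15562) = 49.13°.
True thickness = vertical thickness × cos δ = 32.6 × cos 49.13° = 21.3 m.

21.3 m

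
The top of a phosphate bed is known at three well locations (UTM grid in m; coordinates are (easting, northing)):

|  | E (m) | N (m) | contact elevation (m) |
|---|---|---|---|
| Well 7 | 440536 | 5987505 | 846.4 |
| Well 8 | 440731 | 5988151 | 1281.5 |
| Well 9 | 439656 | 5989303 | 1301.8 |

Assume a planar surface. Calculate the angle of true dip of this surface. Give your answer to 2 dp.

36.45°

Two edge vectors: Well 7→Well 8 = (195, 646, 435.1), Well 7→Well 9 = (-880, 1798, 455.4).
Normal n = (Well 7→Well 8) × (Well 7→Well 9) = (-488121.4, -471691, 919090).
So ∂z/∂E = −n_x/n_z = 0.53109 and ∂z/∂N = −n_y/n_z = 0.51322.
Gradient magnitude |∇z| = √(a² + b²) = √(0.28206 + 0.26339) = 0.73854.
True dip = arctan(0.73854) = 36.45°, dipping toward SW (azimuth ≈ 226°).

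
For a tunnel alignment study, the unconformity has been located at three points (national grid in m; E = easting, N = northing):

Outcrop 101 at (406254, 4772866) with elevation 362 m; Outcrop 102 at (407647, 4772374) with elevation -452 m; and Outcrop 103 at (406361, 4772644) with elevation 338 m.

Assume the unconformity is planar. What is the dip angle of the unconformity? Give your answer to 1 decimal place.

Let the plane be z = a·E + b·N + c.
Outcrop 102−Outcrop 101: 1393a − 492b = −814;  Outcrop 103−Outcrop 101: 107a − 222b = −24.
Solving gives a = −0.65822, b = −0.20914.
Gradient magnitude |∇z| = √(a² + b²) = √(0.43325 + 0.04374) = 0.69065.
True dip = arctan(0.69065) = 34.6°, dipping toward ENE (azimuth ≈ 072°).

34.6°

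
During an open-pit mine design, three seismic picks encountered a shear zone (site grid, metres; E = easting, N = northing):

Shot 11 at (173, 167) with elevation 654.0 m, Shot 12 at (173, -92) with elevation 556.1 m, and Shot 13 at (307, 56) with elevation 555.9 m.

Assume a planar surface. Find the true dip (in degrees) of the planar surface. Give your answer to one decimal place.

29.4°

Two edge vectors: Shot 11→Shot 12 = (0, -259, -97.9), Shot 11→Shot 13 = (134, -111, -98.1).
Normal n = (Shot 11→Shot 12) × (Shot 11→Shot 13) = (14541, -13118.6, 34706).
So ∂z/∂E = −n_x/n_z = −0.41898 and ∂z/∂N = −n_y/n_z = 0.37799.
Gradient magnitude |∇z| = √(a² + b²) = √(0.17554 + 0.14288) = 0.56429.
True dip = arctan(0.56429) = 29.4°, dipping toward SE (azimuth ≈ 132°).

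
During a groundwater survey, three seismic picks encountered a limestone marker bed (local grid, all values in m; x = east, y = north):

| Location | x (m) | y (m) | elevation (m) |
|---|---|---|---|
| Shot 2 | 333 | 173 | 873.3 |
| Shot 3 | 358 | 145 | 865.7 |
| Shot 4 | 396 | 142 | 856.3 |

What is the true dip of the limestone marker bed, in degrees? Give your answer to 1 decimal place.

Let the plane be z = a·x + b·y + c.
Shot 3−Shot 2: 25a − 28b = −7.6;  Shot 4−Shot 2: 63a − 31b = −17.
Solving gives a = −0.24307, b = 0.05440.
Gradient magnitude |∇z| = √(a² + b²) = √(0.05908 + 0.00296) = 0.24909.
True dip = arctan(0.24909) = 14.0°, dipping toward ESE (azimuth ≈ 103°).

14.0°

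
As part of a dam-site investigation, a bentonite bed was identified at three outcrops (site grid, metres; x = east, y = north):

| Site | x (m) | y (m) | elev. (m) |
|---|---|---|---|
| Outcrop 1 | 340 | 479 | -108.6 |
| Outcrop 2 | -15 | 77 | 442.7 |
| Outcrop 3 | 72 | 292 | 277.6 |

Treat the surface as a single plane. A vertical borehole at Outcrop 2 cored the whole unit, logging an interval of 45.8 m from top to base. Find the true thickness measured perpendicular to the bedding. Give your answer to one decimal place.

Two edge vectors: Outcrop 1→Outcrop 2 = (-355, -402, 551.3), Outcrop 1→Outcrop 3 = (-268, -187, 386.2).
Normal n = (Outcrop 1→Outcrop 2) × (Outcrop 1→Outcrop 3) = (-52159.3, -10647.4, -41351).
So ∂z/∂x = −n_x/n_z = −1.26138 and ∂z/∂y = −n_y/n_z = −0.25749.
|∇z| = √(a²+b²) = 1.28739, so dip δ = arctan(1.28739) = 52.16°.
True thickness = vertical thickness × cos δ = 45.8 × cos 52.16° = 28.1 m.

28.1 m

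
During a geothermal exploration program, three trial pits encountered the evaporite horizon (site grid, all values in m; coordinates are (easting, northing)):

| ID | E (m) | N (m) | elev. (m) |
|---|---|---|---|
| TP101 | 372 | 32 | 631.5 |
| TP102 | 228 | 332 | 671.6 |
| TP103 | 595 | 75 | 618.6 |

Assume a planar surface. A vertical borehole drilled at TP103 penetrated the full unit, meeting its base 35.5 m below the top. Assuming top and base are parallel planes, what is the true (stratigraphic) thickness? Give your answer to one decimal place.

Let the plane be z = a·E + b·N + c.
TP102−TP101: −144a + 300b = 40.1;  TP103−TP101: 223a + 43b = −12.9.
Solving gives a = −0.07654, b = 0.09693.
|∇z| = √(a²+b²) = 0.12350, so dip δ = arctan(0.12350) = 7.04°.
True thickness = vertical thickness × cos δ = 35.5 × cos 7.04° = 35.2 m.

35.2 m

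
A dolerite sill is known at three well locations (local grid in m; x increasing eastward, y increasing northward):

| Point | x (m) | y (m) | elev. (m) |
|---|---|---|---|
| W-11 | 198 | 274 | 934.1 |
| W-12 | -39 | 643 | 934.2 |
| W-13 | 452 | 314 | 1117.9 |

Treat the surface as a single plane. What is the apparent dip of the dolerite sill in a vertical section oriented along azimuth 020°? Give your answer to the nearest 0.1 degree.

31.9°

Let the plane be z = a·x + b·y + c.
W-12−W-11: −237a + 369b = 0.1;  W-13−W-11: 254a + 40b = 183.8.
Solving gives a = 0.65711, b = 0.42232.
Unit vector along 020° is (sin 20°, cos 20°) = (0.3420, 0.9397).
Slope in that direction = a·(0.3420) + b·(0.9397) = 0.62160.
Apparent dip = arctan|0.62160| = 31.9° (true dip is 38.0°, so apparent ≤ true as expected).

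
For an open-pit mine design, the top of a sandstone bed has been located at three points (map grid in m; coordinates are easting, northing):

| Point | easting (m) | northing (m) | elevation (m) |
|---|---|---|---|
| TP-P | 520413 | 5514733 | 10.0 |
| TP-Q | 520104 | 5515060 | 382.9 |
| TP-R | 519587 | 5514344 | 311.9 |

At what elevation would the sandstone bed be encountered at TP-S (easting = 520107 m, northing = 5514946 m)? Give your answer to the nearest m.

318 m

Two edge vectors: TP-P→TP-Q = (-309, 327, 372.9), TP-P→TP-R = (-826, -389, 301.9).
Normal n = (TP-P→TP-Q) × (TP-P→TP-R) = (243779.4, -214728.3, 390303).
So ∂z/∂easting = −n_x/n_z = −0.62459013 and ∂z/∂northing = −n_y/n_z = 0.55015795.
Intercept c from TP-P: 10 + 325044.82 − 3033974.23 = −2708919.40.
At (520107, 5514946): z = −324853.7 + 3034091.4 − 2708919.40 = 318.3 m.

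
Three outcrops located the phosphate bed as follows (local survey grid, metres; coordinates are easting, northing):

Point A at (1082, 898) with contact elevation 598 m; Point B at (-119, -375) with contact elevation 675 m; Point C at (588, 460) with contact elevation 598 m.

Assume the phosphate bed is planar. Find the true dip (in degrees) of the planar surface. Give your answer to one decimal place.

Let the plane be z = a·easting + b·northing + c.
Point B−Point A: −1201a − 1273b = 77;  Point C−Point A: −494a − 438b = 0.
Solving gives a = 0.32800, b = −0.36993.
Gradient magnitude |∇z| = √(a² + b²) = √(0.10758 + 0.13685) = 0.49440.
True dip = arctan(0.49440) = 26.3°, dipping toward NW (azimuth ≈ 318°).

26.3°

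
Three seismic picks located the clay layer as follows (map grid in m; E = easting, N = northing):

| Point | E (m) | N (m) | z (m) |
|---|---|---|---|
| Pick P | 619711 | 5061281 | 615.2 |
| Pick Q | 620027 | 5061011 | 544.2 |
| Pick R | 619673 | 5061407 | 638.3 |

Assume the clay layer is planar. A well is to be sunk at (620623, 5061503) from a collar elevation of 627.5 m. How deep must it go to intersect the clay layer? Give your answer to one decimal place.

Two edge vectors: Pick P→Pick Q = (316, -270, -71), Pick P→Pick R = (-38, 126, 23.1).
Normal n = (Pick P→Pick Q) × (Pick P→Pick R) = (2709, -4601.6, 29556).
So ∂z/∂E = −n_x/n_z = −0.091656516 and ∂z/∂N = −n_y/n_z = 0.155690892.
Intercept c from Pick P: 615.2 + 56800.55 − 787995.35 = −730579.60.
At (620623, 5061503): z_contact = −56884.14 + 788029.92 − 730579.60 = 566.17 m.
Depth below ground = 627.5 − 566.17 = 61.3 m.

61.3 m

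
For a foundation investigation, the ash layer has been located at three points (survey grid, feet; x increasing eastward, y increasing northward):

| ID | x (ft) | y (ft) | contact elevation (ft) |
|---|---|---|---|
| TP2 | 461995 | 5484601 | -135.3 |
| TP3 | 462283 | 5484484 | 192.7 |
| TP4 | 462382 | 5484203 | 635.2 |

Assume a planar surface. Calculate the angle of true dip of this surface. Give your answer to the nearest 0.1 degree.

56.1°

Let the plane be z = a·x + b·y + c.
TP3−TP2: 288a − 117b = 328;  TP4−TP2: 387a − 398b = 770.5.
Solving gives a = 0.58253, b = −1.36950.
Gradient magnitude |∇z| = √(a² + b²) = √(0.33934 + 1.87553) = 1.48824.
True dip = arctan(1.48824) = 56.1°, dipping toward NNW (azimuth ≈ 337°).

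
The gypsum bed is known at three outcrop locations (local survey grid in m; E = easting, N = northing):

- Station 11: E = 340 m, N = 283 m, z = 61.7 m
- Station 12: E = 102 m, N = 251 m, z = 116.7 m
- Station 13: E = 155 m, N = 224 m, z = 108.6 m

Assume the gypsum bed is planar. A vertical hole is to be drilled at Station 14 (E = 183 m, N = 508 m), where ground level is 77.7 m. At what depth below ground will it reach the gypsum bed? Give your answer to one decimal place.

9.6 m

Let the plane be z = a·E + b·N + c.
Station 12−Station 11: −238a − 32b = 55;  Station 13−Station 11: −185a − 59b = 46.9.
Solving gives a = −0.21475, b = −0.12155.
Then c = 61.7 − a·340 − b·283 = 169.11.
At (183, 508): z_contact = −39.30 − 61.75 + 169.11 = 68.07 m.
Depth below ground = 77.7 − 68.07 = 9.6 m.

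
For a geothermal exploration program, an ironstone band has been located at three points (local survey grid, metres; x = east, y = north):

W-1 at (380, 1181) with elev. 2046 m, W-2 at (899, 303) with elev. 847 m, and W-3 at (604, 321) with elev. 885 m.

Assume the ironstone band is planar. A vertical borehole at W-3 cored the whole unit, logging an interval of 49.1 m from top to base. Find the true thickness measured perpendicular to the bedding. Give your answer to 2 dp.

29.39 m

Let the plane be z = a·x + b·y + c.
W-2−W-1: 519a − 878b = −1199;  W-3−W-1: 224a − 860b = −1161.
Solving gives a = −0.04719, b = 1.33771.
|∇z| = √(a²+b²) = 1.33854, so dip δ = arctan(1.33854) = 53.24°.
True thickness = vertical thickness × cos δ = 49.1 × cos 53.24° = 29.39 m.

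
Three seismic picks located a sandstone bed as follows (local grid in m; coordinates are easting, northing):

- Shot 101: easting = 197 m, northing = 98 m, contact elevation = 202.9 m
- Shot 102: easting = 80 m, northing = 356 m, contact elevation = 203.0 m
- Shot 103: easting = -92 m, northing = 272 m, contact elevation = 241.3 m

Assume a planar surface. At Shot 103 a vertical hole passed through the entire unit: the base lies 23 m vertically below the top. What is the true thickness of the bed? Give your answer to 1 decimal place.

Let the plane be z = a·easting + b·northing + c.
Shot 102−Shot 101: −117a + 258b = 0.1;  Shot 103−Shot 101: −289a + 174b = 38.4.
Solving gives a = −0.18246, b = −0.08235.
|∇z| = √(a²+b²) = 0.20018, so dip δ = arctan(0.20018) = 11.32°.
True thickness = vertical thickness × cos δ = 23 × cos 11.32° = 22.6 m.

22.6 m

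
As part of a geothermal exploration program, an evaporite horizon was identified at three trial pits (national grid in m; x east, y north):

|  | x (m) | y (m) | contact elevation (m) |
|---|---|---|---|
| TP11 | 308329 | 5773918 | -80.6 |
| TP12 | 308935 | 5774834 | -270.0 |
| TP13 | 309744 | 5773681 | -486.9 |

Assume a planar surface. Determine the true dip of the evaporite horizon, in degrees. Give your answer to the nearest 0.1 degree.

Two edge vectors: TP11→TP12 = (606, 916, -189.4), TP11→TP13 = (1415, -237, -406.3).
Normal n = (TP11→TP12) × (TP11→TP13) = (-417058.6, -21783.2, -1439762).
So ∂z/∂x = −n_x/n_z = −0.28967 and ∂z/∂y = −n_y/n_z = −0.01513.
Gradient magnitude |∇z| = √(a² + b²) = √(0.08391 + 0.00023) = 0.29007.
True dip = arctan(0.29007) = 16.2°, dipping toward E (azimuth ≈ 087°).

16.2°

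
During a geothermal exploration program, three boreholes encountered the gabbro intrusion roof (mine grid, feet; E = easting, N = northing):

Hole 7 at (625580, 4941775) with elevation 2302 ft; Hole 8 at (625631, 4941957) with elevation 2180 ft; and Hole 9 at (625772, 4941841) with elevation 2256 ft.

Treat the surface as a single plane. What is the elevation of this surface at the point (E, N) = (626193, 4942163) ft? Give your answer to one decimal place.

2036.8 ft

Two edge vectors: Hole 7→Hole 8 = (51, 182, -122), Hole 7→Hole 9 = (192, 66, -46).
Normal n = (Hole 7→Hole 8) × (Hole 7→Hole 9) = (-320, -21078, -31578).
So ∂z/∂E = −n_x/n_z = −0.010133637 and ∂z/∂N = −n_y/n_z = −0.667490025.
Intercept c from Hole 7: 2302 + 6339.40 + 3298585.52 = 3307226.92.
At (626193, 4942163): z = −6345.6 − 3298844.5 + 3307226.92 = 2036.8 ft.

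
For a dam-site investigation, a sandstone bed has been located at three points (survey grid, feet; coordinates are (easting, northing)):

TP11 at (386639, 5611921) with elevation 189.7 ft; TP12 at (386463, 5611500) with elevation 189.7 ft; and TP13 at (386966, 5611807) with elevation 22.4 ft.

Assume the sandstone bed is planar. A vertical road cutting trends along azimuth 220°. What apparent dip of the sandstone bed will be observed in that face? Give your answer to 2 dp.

Let the plane be z = a·E + b·N + c.
TP12−TP11: −176a − 421b = 0;  TP13−TP11: 327a − 114b = −167.3.
Solving gives a = −0.44654, b = 0.18668.
Unit vector along 220° is (sin 220°, cos 220°) = (-0.6428, -0.7660).
Slope in that direction = a·(-0.6428) + b·(-0.7660) = 0.14403.
Apparent dip = arctan|0.14403| = 8.20° (true dip is 25.8°, so apparent ≤ true as expected).

8.20°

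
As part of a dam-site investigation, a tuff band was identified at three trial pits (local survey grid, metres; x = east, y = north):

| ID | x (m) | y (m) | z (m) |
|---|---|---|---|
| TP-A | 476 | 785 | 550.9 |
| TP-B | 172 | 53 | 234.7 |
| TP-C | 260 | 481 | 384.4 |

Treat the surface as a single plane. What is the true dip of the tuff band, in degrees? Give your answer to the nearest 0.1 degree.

25.4°

Let the plane be z = a·x + b·y + c.
TP-B−TP-A: −304a − 732b = −316.2;  TP-C−TP-A: −216a − 304b = −166.5.
Solving gives a = 0.39201, b = 0.26917.
Gradient magnitude |∇z| = √(a² + b²) = √(0.15367 + 0.07245) = 0.47552.
True dip = arctan(0.47552) = 25.4°, dipping toward SW (azimuth ≈ 236°).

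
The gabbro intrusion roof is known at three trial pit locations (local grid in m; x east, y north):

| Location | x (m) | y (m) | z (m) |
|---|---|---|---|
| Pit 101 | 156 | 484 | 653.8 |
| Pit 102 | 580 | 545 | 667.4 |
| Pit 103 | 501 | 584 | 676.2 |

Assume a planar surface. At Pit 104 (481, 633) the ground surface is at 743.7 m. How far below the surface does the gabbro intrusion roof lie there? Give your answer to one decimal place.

Let the plane be z = a·x + b·y + c.
Pit 102−Pit 101: 424a + 61b = 13.6;  Pit 103−Pit 101: 345a + 100b = 22.4.
Solving gives a = −0.00030, b = 0.22503.
Then c = 653.8 − a·156 − b·484 = 544.93.
At (481, 633): z_contact = −0.14 + 142.45 + 544.93 = 687.23 m.
Depth below ground = 743.7 − 687.23 = 56.5 m.

56.5 m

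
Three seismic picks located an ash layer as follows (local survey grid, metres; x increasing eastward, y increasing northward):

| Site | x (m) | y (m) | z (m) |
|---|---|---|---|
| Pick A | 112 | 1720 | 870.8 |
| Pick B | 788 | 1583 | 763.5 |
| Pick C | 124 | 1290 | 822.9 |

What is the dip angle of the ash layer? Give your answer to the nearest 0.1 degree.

9.9°

Two edge vectors: Pick A→Pick B = (676, -137, -107.3), Pick A→Pick C = (12, -430, -47.9).
Normal n = (Pick A→Pick B) × (Pick A→Pick C) = (-39576.7, 31092.8, -289036).
So ∂z/∂x = −n_x/n_z = −0.13693 and ∂z/∂y = −n_y/n_z = 0.10757.
Gradient magnitude |∇z| = √(a² + b²) = √(0.01875 + 0.01157) = 0.17413.
True dip = arctan(0.17413) = 9.9°, dipping toward SE (azimuth ≈ 128°).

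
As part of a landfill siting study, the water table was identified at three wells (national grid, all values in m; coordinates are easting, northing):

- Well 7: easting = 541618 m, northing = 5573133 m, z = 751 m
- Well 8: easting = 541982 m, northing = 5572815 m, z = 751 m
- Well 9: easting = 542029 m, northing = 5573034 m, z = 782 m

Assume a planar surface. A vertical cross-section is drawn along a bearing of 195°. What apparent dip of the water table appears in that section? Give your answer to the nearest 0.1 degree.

Let the plane be z = a·easting + b·northing + c.
Well 8−Well 7: 364a − 318b = 0;  Well 9−Well 7: 411a − 99b = 31.
Solving gives a = 0.10414, b = 0.11920.
Unit vector along 195° is (sin 195°, cos 195°) = (-0.2588, -0.9659).
Slope in that direction = a·(-0.2588) + b·(-0.9659) = −0.14209.
Apparent dip = arctan|0.14209| = 8.1° (true dip is 9.0°, so apparent ≤ true as expected).

8.1°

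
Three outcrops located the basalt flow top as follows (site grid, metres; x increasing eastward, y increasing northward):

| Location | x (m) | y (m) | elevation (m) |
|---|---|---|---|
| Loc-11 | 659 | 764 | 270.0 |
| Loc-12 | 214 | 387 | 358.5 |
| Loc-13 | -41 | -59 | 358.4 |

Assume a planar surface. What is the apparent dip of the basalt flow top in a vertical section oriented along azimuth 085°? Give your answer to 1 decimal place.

20.1°

Let the plane be z = a·x + b·y + c.
Loc-12−Loc-11: −445a − 377b = 88.5;  Loc-13−Loc-11: −700a − 823b = 88.4.
Solving gives a = −0.38607, b = 0.22096.
Unit vector along 085° is (sin 85°, cos 85°) = (0.9962, 0.0872).
Slope in that direction = a·(0.9962) + b·(0.0872) = −0.36535.
Apparent dip = arctan|0.36535| = 20.1° (true dip is 24.0°, so apparent ≤ true as expected).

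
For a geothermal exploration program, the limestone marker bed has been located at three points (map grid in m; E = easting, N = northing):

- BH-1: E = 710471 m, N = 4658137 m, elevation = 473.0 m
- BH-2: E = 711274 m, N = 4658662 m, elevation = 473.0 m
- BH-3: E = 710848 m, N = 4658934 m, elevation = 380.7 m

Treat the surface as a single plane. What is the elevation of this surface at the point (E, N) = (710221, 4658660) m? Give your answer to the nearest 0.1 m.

Two edge vectors: BH-1→BH-2 = (803, 525, 0), BH-1→BH-3 = (377, 797, -92.3).
Normal n = (BH-1→BH-2) × (BH-1→BH-3) = (-48457.5, 74116.9, 442066).
So ∂z/∂E = −n_x/n_z = 0.109615985 and ∂z/∂N = −n_y/n_z = −0.167660259.
Intercept c from BH-1: 473 − 77878.98 + 780984.46 = 703578.48.
At (710221, 4658660): z = 77851.6 − 781072.1 + 703578.48 = 357.9 m.

357.9 m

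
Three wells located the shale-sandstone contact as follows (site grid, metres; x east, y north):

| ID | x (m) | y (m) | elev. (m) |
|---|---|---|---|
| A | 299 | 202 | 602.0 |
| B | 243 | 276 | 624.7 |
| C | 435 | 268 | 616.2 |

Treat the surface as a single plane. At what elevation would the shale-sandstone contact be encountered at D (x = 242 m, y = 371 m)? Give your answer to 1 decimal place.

651.5 m

Two edge vectors: A→B = (-56, 74, 22.7), A→C = (136, 66, 14.2).
Normal n = (A→B) × (A→C) = (-447.4, 3882.4, -13760).
So ∂z/∂x = −n_x/n_z = −0.03251 and ∂z/∂y = −n_y/n_z = 0.28215.
Intercept c from A: 602 + 9.72 − 56.99 = 554.73.
At (242, 371): z = −7.9 + 104.7 + 554.73 = 651.5 m.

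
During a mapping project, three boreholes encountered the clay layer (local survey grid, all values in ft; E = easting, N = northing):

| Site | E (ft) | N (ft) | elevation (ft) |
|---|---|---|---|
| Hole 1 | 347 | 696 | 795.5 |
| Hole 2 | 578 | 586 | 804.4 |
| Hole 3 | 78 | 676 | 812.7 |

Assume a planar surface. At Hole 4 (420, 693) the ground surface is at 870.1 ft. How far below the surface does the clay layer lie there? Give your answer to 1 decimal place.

Let the plane be z = a·E + b·N + c.
Hole 2−Hole 1: 231a − 110b = 8.9;  Hole 3−Hole 1: −269a − 20b = 17.2.
Solving gives a = −0.05010, b = −0.18612.
Then c = 795.5 − a·347 − b·696 = 942.43.
At (420, 693): z_contact = −21.04 − 128.98 + 942.43 = 792.40 ft.
Depth below ground = 870.1 − 792.40 = 77.7 ft.

77.7 ft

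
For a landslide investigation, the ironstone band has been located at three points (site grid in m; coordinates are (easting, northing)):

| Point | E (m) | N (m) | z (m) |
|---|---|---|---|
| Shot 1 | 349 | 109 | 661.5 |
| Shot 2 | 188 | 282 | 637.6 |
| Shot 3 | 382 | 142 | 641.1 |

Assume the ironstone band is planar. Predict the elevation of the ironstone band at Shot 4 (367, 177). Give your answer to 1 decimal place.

Let the plane be z = a·E + b·N + c.
Shot 2−Shot 1: −161a + 173b = −23.9;  Shot 3−Shot 1: 33a + 33b = −20.4.
Solving gives a = −0.24864, b = −0.36954.
Then c = 661.5 − a·349 − b·109 = 788.56.
At (367, 177): z = −91.3 − 65.4 + 788.56 = 631.9 m.

631.9 m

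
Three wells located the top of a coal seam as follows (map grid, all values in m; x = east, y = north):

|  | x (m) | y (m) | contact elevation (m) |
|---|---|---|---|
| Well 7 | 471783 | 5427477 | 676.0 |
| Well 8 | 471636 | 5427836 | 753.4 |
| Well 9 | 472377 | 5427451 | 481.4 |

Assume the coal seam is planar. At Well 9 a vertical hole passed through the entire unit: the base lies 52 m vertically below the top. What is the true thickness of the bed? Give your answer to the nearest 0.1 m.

49.3 m

Two edge vectors: Well 7→Well 8 = (-147, 359, 77.4), Well 7→Well 9 = (594, -26, -194.6).
Normal n = (Well 7→Well 8) × (Well 7→Well 9) = (-67849, 17369.4, -209424).
So ∂z/∂x = −n_x/n_z = −0.32398 and ∂z/∂y = −n_y/n_z = 0.08294.
|∇z| = √(a²+b²) = 0.33443, so dip δ = arctan(0.33443) = 18.49°.
True thickness = vertical thickness × cos δ = 52 × cos 18.49° = 49.3 m.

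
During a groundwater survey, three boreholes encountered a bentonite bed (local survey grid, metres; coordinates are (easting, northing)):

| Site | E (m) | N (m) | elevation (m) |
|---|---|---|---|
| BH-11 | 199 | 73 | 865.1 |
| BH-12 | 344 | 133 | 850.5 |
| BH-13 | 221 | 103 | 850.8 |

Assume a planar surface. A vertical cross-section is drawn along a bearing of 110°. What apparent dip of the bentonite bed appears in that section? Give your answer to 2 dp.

Let the plane be z = a·E + b·N + c.
BH-12−BH-11: 145a + 60b = −14.6;  BH-13−BH-11: 22a + 30b = −14.3.
Solving gives a = 0.13861, b = −0.57832.
Unit vector along 110° is (sin 110°, cos 110°) = (0.9397, -0.3420).
Slope in that direction = a·(0.9397) + b·(-0.3420) = 0.32805.
Apparent dip = arctan|0.32805| = 18.16° (true dip is 30.7°, so apparent ≤ true as expected).

18.16°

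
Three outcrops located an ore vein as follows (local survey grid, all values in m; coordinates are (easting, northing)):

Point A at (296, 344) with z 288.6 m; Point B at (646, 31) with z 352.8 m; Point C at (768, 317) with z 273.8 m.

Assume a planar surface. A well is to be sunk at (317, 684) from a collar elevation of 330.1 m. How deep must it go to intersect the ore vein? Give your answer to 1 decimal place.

129.7 m

Two edge vectors: Point A→Point B = (350, -313, 64.2), Point A→Point C = (472, -27, -14.8).
Normal n = (Point A→Point B) × (Point A→Point C) = (6365.8, 35482.4, 138286).
So ∂z/∂E = −n_x/n_z = −0.04603 and ∂z/∂N = −n_y/n_z = −0.25659.
Intercept c from Point A: 288.6 + 13.63 + 88.27 = 390.49.
At (317, 684): z_contact = −14.59 − 175.51 + 390.49 = 200.39 m.
Depth below ground = 330.1 − 200.39 = 129.7 m.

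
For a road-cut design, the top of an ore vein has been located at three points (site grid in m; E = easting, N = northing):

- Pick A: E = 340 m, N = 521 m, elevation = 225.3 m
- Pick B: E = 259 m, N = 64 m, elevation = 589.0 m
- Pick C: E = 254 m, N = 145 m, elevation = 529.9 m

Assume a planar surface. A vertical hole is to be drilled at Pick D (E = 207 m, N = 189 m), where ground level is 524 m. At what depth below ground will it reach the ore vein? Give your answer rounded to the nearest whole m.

14 m

Let the plane be z = a·E + b·N + c.
Pick B−Pick A: −81a − 457b = 363.7;  Pick C−Pick A: −86a − 376b = 304.6.
Solving gives a = −0.27707, b = −0.74673.
Then c = 225.3 − a·340 − b·521 = 708.55.
At (207, 189): z_contact = −57.4 − 141.1 + 708.55 = 510.1 m.
Depth below ground = 524 − 510.1 = 14 m.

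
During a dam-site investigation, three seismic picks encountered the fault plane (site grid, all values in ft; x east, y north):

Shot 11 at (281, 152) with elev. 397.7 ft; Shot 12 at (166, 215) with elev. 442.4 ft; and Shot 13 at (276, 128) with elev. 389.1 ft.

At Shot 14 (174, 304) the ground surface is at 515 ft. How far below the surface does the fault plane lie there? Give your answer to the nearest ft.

Let the plane be z = a·x + b·y + c.
Shot 12−Shot 11: −115a + 63b = 44.7;  Shot 13−Shot 11: −5a − 24b = −8.6.
Solving gives a = −0.17268, b = 0.39431.
Then c = 397.7 − a·281 − b·152 = 386.29.
At (174, 304): z_contact = −30.0 + 119.9 + 386.29 = 476.1 ft.
Depth below ground = 515 − 476.1 = 39 ft.

39 ft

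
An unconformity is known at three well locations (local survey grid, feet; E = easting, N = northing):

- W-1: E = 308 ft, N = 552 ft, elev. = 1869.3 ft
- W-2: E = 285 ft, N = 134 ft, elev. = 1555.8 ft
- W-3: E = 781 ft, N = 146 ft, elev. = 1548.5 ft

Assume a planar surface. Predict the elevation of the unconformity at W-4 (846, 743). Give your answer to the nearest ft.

Two edge vectors: W-1→W-2 = (-23, -418, -313.5), W-1→W-3 = (473, -406, -320.8).
Normal n = (W-1→W-2) × (W-1→W-3) = (6813.4, -155663.9, 207052).
So ∂z/∂E = −n_x/n_z = −0.03291 and ∂z/∂N = −n_y/n_z = 0.75181.
Intercept c from W-1: 1869.3 + 10.14 − 415.00 = 1464.44.
At (846, 743): z = −27.8 + 558.6 + 1464.44 = 1995.2 ft.

1995 ft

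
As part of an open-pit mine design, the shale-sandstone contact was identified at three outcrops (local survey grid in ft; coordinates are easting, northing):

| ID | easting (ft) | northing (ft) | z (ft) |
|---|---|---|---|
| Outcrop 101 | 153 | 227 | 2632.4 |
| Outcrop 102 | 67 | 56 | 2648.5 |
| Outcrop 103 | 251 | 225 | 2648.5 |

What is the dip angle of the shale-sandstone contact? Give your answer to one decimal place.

13.4°

Let the plane be z = a·easting + b·northing + c.
Outcrop 102−Outcrop 101: −86a − 171b = 16.1;  Outcrop 103−Outcrop 101: 98a − 2b = 16.1.
Solving gives a = 0.16071, b = −0.17498.
Gradient magnitude |∇z| = √(a² + b²) = √(0.02583 + 0.03062) = 0.23759.
True dip = arctan(0.23759) = 13.4°, dipping toward NW (azimuth ≈ 317°).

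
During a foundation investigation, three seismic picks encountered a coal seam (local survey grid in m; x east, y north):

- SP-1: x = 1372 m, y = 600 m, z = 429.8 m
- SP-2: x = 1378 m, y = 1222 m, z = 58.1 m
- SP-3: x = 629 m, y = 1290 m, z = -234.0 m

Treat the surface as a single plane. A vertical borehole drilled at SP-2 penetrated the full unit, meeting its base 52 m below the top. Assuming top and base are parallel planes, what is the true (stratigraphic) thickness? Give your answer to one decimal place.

42.8 m

Two edge vectors: SP-1→SP-2 = (6, 622, -371.7), SP-1→SP-3 = (-743, 690, -663.8).
Normal n = (SP-1→SP-2) × (SP-1→SP-3) = (-156410.6, 280155.9, 466286).
So ∂z/∂x = −n_x/n_z = 0.33544 and ∂z/∂y = −n_y/n_z = −0.60082.
|∇z| = √(a²+b²) = 0.68812, so dip δ = arctan(0.68812) = 34.53°.
True thickness = vertical thickness × cos δ = 52 × cos 34.53° = 42.8 m.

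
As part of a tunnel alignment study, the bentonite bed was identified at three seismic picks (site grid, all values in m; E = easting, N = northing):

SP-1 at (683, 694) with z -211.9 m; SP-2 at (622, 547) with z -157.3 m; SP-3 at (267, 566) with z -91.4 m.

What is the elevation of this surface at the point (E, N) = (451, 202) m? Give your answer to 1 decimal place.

-23.6 m

Two edge vectors: SP-1→SP-2 = (-61, -147, 54.6), SP-1→SP-3 = (-416, -128, 120.5).
Normal n = (SP-1→SP-2) × (SP-1→SP-3) = (-10724.7, -15363.1, -53344).
So ∂z/∂E = −n_x/n_z = −0.20105 and ∂z/∂N = −n_y/n_z = −0.28800.
Intercept c from SP-1: -211.9 + 137.32 + 199.87 = 125.29.
At (451, 202): z = −90.7 − 58.2 + 125.29 = -23.6 m.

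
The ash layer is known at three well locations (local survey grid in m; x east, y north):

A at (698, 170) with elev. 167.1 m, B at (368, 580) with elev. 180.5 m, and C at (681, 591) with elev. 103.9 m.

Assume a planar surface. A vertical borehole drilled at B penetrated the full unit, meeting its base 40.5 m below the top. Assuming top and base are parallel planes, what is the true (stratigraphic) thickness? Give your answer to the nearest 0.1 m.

38.9 m

Let the plane be z = a·x + b·y + c.
B−A: −330a + 410b = 13.4;  C−A: −17a + 421b = −63.2.
Solving gives a = −0.23911, b = −0.15977.
|∇z| = √(a²+b²) = 0.28758, so dip δ = arctan(0.28758) = 16.04°.
True thickness = vertical thickness × cos δ = 40.5 × cos 16.04° = 38.9 m.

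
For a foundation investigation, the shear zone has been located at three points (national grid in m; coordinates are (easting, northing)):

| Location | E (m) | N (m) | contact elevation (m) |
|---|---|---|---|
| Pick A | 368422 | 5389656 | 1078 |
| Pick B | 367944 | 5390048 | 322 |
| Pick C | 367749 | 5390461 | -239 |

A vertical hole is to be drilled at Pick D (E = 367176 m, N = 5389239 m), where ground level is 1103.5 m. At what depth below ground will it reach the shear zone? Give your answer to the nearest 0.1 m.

560.1 m

Let the plane be z = a·E + b·N + c.
Pick B−Pick A: −478a + 392b = −756;  Pick C−Pick A: −673a + 805b = −1317.
Solving gives a = 0.763106122, b = −0.998049168.
Then c = 1078 − a·368422 − b·5389656 = 5099074.60.
At (367176, 5389239): z_contact = 280194.25 − 5378725.50 + 5099074.60 = 543.36 m.
Depth below ground = 1103.5 − 543.36 = 560.1 m.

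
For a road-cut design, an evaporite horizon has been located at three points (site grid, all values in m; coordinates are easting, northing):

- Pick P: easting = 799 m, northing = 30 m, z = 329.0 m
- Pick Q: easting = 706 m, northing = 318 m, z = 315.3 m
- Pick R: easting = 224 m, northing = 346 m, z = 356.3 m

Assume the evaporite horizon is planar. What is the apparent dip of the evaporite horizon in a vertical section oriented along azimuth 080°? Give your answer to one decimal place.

5.8°

Let the plane be z = a·easting + b·northing + c.
Pick Q−Pick P: −93a + 288b = −13.7;  Pick R−Pick P: −575a + 316b = 27.3.
Solving gives a = −0.08950, b = −0.07647.
Unit vector along 080° is (sin 80°, cos 80°) = (0.9848, 0.1736).
Slope in that direction = a·(0.9848) + b·(0.1736) = −0.10142.
Apparent dip = arctan|0.10142| = 5.8° (true dip is 6.7°, so apparent ≤ true as expected).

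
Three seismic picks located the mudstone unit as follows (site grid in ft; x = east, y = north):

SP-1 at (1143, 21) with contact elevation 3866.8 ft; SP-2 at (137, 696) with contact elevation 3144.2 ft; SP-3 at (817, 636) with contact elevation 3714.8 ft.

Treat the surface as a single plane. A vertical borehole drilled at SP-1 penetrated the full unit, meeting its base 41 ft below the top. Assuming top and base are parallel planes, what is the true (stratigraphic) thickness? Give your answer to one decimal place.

30.7 ft

Two edge vectors: SP-1→SP-2 = (-1006, 675, -722.6), SP-1→SP-3 = (-326, 615, -152).
Normal n = (SP-1→SP-2) × (SP-1→SP-3) = (341799, 82655.6, -398640).
So ∂z/∂x = −n_x/n_z = 0.85741 and ∂z/∂y = −n_y/n_z = 0.20734.
|∇z| = √(a²+b²) = 0.88213, so dip δ = arctan(0.88213) = 41.42°.
True thickness = vertical thickness × cos δ = 41 × cos 41.42° = 30.7 ft.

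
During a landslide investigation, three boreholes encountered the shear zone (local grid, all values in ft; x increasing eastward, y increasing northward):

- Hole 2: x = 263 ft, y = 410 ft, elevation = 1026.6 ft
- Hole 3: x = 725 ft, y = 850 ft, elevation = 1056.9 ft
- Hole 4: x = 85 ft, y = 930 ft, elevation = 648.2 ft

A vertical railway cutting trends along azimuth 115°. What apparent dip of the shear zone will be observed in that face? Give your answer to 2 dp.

36.62°

Two edge vectors: Hole 2→Hole 3 = (462, 440, 30.3), Hole 2→Hole 4 = (-178, 520, -378.4).
Normal n = (Hole 2→Hole 3) × (Hole 2→Hole 4) = (-182252, 169427.4, 318560).
So ∂z/∂x = −n_x/n_z = 0.57211 and ∂z/∂y = −n_y/n_z = −0.53185.
Unit vector along 115° is (sin 115°, cos 115°) = (0.9063, -0.4226).
Slope in that direction = a·(0.9063) + b·(-0.4226) = 0.74328.
Apparent dip = arctan|0.74328| = 36.62° (true dip is 38.0°, so apparent ≤ true as expected).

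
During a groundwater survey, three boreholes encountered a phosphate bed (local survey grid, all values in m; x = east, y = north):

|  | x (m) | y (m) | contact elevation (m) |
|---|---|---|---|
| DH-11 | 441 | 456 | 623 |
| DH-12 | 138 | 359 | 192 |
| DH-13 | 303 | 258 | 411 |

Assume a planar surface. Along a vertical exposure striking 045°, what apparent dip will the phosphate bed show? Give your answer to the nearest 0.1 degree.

46.5°

Let the plane be z = a·x + b·y + c.
DH-12−DH-11: −303a − 97b = −431;  DH-13−DH-11: −138a − 198b = −212.
Solving gives a = 1.38976, b = 0.10209.
Unit vector along 045° is (sin 45°, cos 45°) = (0.7071, 0.7071).
Slope in that direction = a·(0.7071) + b·(0.7071) = 1.05490.
Apparent dip = arctan|1.05490| = 46.5° (true dip is 54.3°, so apparent ≤ true as expected).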